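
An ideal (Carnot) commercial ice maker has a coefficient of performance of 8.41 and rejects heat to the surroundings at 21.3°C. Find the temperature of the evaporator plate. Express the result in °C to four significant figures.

For a Carnot refrigerator COP_R = T_C/(T_H − T_C), so T_C = COP·T_H/(1 + COP).
With T_H = 294.45 K, T_C = 8.41 × 294.45/9.410 = 263.16 K.
Converting, 263.16 K = -9.99°C.

-9.991 °C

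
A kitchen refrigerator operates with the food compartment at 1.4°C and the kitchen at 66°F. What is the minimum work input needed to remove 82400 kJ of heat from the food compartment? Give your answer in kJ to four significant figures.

5249 kJ

In absolute terms T_C = 274.55 K and T_H = 292.04 K, so ΔT = 17.49 K.
The reversible limit is COP_R = T_C/ΔT = 15.70, so W_min = Q_C/COP = Q_C·ΔT/T_C.
W_min = 82400 × 17.49/274.55 = 5249 kJ.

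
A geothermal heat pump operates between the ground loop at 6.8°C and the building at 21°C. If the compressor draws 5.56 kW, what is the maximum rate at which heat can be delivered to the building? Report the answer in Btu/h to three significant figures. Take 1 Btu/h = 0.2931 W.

393000 Btu/h

In absolute terms T_C = 279.95 K and T_H = 294.15 K, so ΔT = 14.20 K.
COP_Carnot = T_H/ΔT = 294.15/14.20 = 20.71.
Q̇_max = COP_Carnot × Ẇ = 20.71 × 5.560 kW = 115.2 kW = 393000 Btu/h.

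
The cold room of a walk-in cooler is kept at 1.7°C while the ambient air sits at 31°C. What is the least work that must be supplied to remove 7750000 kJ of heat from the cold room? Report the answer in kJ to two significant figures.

830000 kJ

In absolute terms T_C = 274.85 K and T_H = 304.15 K, so ΔT = 29.30 K.
The reversible limit is COP_R = T_C/ΔT = 9.381, so W_min = Q_C/COP = Q_C·ΔT/T_C.
W_min = 7750000 × 29.30/274.85 = 826200 kJ.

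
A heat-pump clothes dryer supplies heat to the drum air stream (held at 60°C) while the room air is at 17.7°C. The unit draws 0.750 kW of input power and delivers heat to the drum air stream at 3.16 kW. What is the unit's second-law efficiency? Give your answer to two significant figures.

COP_actual = Q̇_H/Ẇ = 3.160/0.7500 = 4.213.
In absolute terms T_C = 290.85 K and T_H = 333.15 K, so ΔT = 42.30 K.
COP_Carnot = T_H/ΔT = 333.15/42.30 = 7.876.
η_II = COP_actual/COP_Carnot = 4.213/7.876 = 0.5350.

0.53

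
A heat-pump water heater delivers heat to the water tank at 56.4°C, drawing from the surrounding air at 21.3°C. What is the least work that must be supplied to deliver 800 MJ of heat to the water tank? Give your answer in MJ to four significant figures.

85.21 MJ

In absolute terms T_C = 294.45 K and T_H = 329.55 K, so ΔT = 35.10 K.
The reversible limit is COP_HP = T_H/ΔT = 9.389, so W_min = Q_H/COP = Q_H·ΔT/T_H.
W_min = 800.0 × 35.10/329.55 = 85.21 MJ.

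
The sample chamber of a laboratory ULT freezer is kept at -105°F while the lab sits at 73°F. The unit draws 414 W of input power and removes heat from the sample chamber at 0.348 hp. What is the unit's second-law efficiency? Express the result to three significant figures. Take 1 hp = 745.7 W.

0.315

Converting, Q̇_C = 0.3480 hp = 259.5 W, so COP_actual = Q̇_C/Ẇ = 259.5/414.0 = 0.6268.
In absolute terms T_C = 197.04 K and T_H = 295.93 K, so ΔT = 98.89 K.
COP_Carnot = T_C/ΔT = 197.04/98.89 = 1.993.
η_II = COP_actual/COP_Carnot = 0.6268/1.993 = 0.3146.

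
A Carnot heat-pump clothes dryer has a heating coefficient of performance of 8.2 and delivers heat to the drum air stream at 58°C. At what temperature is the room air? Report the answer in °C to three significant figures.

17.6 °C

COP_HP = T_H/(T_H − T_C) gives T_H − T_C = T_H/COP.
With T_H = 331.15 K, T_C = 331.15 × (1 − 1/8.2) = 290.77 K.
Converting, 290.77 K = 17.62°C.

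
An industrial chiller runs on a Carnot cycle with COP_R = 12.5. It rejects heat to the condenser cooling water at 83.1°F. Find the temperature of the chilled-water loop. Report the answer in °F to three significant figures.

For a Carnot refrigerator COP_R = T_C/(T_H − T_C), so T_C = COP·T_H/(1 + COP).
With T_H = 301.54 K, T_C = 12.5 × 301.54/13.50 = 279.20 K.
Converting, 279.20 K = 42.89°F.

42.9 °F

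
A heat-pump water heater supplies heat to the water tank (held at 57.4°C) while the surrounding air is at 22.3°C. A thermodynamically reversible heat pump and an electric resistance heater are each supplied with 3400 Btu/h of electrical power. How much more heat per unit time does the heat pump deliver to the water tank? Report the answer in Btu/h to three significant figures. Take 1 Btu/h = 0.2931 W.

In absolute terms T_C = 295.45 K and T_H = 330.55 K, so ΔT = 35.10 K.
COP_Carnot = T_H/ΔT = 330.55/35.10 = 9.417.
The heat pump delivers Q̇_H = COP × Ẇ = 32020 Btu/h; the resistance heater delivers Ẇ = 3400 Btu/h.
Extra = (COP − 1)·Ẇ = 28620 Btu/h.

28600 Btu/h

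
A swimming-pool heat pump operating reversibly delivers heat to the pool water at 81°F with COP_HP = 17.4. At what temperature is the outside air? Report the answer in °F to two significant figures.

50 °F

COP_HP = T_H/(T_H − T_C) gives T_H − T_C = T_H/COP.
With T_H = 300.37 K, T_C = 300.37 × (1 − 1/17.4) = 283.11 K.
Converting, 283.11 K = 49.93°F.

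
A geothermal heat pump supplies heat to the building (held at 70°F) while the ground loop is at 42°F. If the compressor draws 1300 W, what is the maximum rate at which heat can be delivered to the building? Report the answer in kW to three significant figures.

24.6 kW

In absolute terms T_C = 278.71 K and T_H = 294.26 K, so ΔT = 15.56 K.
COP_Carnot = T_H/ΔT = 294.26/15.56 = 18.92.
Q̇_max = COP_Carnot × Ẇ = 18.92 × 1300 W = 24590 W = 24.59 kW.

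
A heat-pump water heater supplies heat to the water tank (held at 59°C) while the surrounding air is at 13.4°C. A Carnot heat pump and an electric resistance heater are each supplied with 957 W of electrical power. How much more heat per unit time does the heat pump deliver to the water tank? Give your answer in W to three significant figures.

6010 W

In absolute terms T_C = 286.55 K and T_H = 332.15 K, so ΔT = 45.60 K.
COP_Carnot = T_H/ΔT = 332.15/45.60 = 7.284.
The heat pump delivers Q̇_H = COP × Ẇ = 6971 W; the resistance heater delivers Ẇ = 957.0 W.
Extra = (COP − 1)·Ẇ = 6014 W.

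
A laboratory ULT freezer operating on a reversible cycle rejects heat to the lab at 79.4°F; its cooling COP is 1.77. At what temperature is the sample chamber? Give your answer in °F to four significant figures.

For a Carnot refrigerator COP_R = T_C/(T_H − T_C), so T_C = COP·T_H/(1 + COP).
With T_H = 299.48 K, T_C = 1.77 × 299.48/2.770 = 191.37 K.
Converting, 191.37 K = -115.21°F.

-115.2 °F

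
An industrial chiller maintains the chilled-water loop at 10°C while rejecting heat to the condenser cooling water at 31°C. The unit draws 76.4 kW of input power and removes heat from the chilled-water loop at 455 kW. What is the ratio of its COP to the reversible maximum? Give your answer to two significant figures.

COP_actual = Q̇_C/Ẇ = 455.0/76.40 = 5.955.
In absolute terms T_C = 283.15 K and T_H = 304.15 K, so ΔT = 21.00 K.
COP_Carnot = T_C/ΔT = 283.15/21.00 = 13.48.
η_II = COP_actual/COP_Carnot = 5.955/13.48 = 0.4417.

0.44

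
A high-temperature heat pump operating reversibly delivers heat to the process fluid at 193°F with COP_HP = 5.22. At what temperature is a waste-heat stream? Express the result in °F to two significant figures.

68 °F

COP_HP = T_H/(T_H − T_C) gives T_H − T_C = T_H/COP.
With T_H = 362.59 K, T_C = 362.59 × (1 − 1/5.22) = 293.13 K.
Converting, 293.13 K = 67.97°F.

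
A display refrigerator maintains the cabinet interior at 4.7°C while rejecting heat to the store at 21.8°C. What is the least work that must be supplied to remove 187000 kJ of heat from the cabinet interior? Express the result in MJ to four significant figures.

11.51 MJ

In absolute terms T_C = 277.85 K and T_H = 294.95 K, so ΔT = 17.10 K.
The reversible limit is COP_R = T_C/ΔT = 16.25, so W_min = Q_C/COP = Q_C·ΔT/T_C.
W_min = 187000 × 17.10/277.85 = 11510 kJ = 11.51 MJ.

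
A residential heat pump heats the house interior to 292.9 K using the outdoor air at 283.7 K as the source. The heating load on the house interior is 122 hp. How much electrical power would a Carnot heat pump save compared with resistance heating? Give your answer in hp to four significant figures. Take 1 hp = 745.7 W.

118.2 hp

The reservoir spacing is ΔT = 292.9 − 283.7 = 9.200 K.
COP_Carnot = T_H/ΔT = 292.90/9.200 = 31.84.
Resistance heating needs Ẇ_res = Q̇_H = 122.0 hp; the reversible heat pump needs only Ẇ_hp = Q̇_H/COP = 3.832 hp.
Saving = 122.0 − 3.832 = 118.2 hp.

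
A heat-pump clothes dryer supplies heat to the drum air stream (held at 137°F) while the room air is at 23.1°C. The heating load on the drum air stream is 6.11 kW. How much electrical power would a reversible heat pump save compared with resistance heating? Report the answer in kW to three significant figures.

5.46 kW

In absolute terms T_C = 296.25 K and T_H = 331.48 K, so ΔT = 35.23 K.
COP_Carnot = T_H/ΔT = 331.48/35.23 = 9.408.
Resistance heating needs Ẇ_res = Q̇_H = 6.110 kW; the reversible heat pump needs only Ẇ_hp = Q̇_H/COP = 0.6494 kW.
Saving = 6.110 − 0.6494 = 5.461 kW.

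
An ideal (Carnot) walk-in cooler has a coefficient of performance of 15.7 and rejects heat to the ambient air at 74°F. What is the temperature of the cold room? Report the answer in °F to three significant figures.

42.0 °F

For a Carnot refrigerator COP_R = T_C/(T_H − T_C), so T_C = COP·T_H/(1 + COP).
With T_H = 296.48 K, T_C = 15.7 × 296.48/16.70 = 278.73 K.
Converting, 278.73 K = 42.04°F.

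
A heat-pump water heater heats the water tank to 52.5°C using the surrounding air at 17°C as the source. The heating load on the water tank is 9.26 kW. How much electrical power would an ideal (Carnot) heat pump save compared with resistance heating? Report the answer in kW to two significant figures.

In absolute terms T_C = 290.15 K and T_H = 325.65 K, so ΔT = 35.50 K.
COP_Carnot = T_H/ΔT = 325.65/35.50 = 9.173.
Resistance heating needs Ẇ_res = Q̇_H = 9.260 kW; the reversible heat pump needs only Ẇ_hp = Q̇_H/COP = 1.009 kW.
Saving = 9.260 − 1.009 = 8.251 kW.

8.3 kW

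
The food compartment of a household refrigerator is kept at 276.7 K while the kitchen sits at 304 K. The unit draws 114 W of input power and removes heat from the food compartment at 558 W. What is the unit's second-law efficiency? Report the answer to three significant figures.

COP_actual = Q̇_C/Ẇ = 558.0/114.0 = 4.895.
The reservoir spacing is ΔT = 304 − 276.7 = 27.30 K.
COP_Carnot = T_C/ΔT = 276.70/27.30 = 10.14.
η_II = COP_actual/COP_Carnot = 4.895/10.14 = 0.4829.

0.483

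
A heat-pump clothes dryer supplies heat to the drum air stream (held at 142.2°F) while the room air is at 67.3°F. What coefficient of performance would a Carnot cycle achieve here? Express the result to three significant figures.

8.04

In absolute terms T_C = 292.76 K and T_H = 334.37 K, so ΔT = 41.61 K.
For a reversible cycle, COP_Carnot = T_H/ΔT = 334.37/41.61 = 8.036.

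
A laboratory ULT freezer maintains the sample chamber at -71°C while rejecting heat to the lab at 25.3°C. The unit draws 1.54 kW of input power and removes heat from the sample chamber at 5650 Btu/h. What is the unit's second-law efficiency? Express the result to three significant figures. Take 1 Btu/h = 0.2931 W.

0.512

Converting, Q̇_C = 5650 Btu/h = 1.656 kW, so COP_actual = Q̇_C/Ẇ = 1.656/1.540 = 1.075.
In absolute terms T_C = 202.15 K and T_H = 298.45 K, so ΔT = 96.30 K.
COP_Carnot = T_C/ΔT = 202.15/96.30 = 2.099.
η_II = COP_actual/COP_Carnot = 1.075/2.099 = 0.5123.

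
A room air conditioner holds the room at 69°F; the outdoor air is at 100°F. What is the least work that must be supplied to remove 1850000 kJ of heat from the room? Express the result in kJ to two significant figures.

110000 kJ

In absolute terms T_C = 293.71 K and T_H = 310.93 K, so ΔT = 17.22 K.
The reversible limit is COP_R = T_C/ΔT = 17.05, so W_min = Q_C/COP = Q_C·ΔT/T_C.
W_min = 1850000 × 17.22/293.71 = 108500 kJ.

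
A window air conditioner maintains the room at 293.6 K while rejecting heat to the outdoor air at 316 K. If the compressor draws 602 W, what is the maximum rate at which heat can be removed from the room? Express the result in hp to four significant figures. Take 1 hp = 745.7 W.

10.58 hp

The reservoir spacing is ΔT = 316 − 293.6 = 22.40 K.
COP_Carnot = T_C/ΔT = 293.60/22.40 = 13.11.
Q̇_max = COP_Carnot × Ẇ = 13.11 × 602.0 W = 7891 W = 10.58 hp.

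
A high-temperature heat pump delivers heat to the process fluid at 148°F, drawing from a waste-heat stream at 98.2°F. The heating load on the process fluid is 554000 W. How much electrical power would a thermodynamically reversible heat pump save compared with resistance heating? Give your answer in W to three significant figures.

509000 W

In absolute terms T_C = 309.93 K and T_H = 337.59 K, so ΔT = 27.67 K.
COP_Carnot = T_H/ΔT = 337.59/27.67 = 12.20.
Resistance heating needs Ẇ_res = Q̇_H = 554000 W; the reversible heat pump needs only Ẇ_hp = Q̇_H/COP = 45400 W.
Saving = 554000 − 45400 = 508600 W.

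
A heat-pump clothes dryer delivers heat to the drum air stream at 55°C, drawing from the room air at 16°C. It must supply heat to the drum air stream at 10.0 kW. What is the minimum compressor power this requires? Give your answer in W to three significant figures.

In absolute terms T_C = 289.15 K and T_H = 328.15 K, so ΔT = 39.00 K.
COP_Carnot = T_H/ΔT = 328.15/39.00 = 8.414.
Ẇ_min = Q̇/COP_Carnot = 10.00/8.414 = 1.188 kW = 1188 W.

1190 W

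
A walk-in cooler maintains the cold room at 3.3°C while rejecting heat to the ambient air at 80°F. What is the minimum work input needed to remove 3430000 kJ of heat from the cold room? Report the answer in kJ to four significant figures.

In absolute terms T_C = 276.45 K and T_H = 299.82 K, so ΔT = 23.37 K.
The reversible limit is COP_R = T_C/ΔT = 11.83, so W_min = Q_C/COP = Q_C·ΔT/T_C.
W_min = 3430000 × 23.37/276.45 = 289900 kJ.

289900 kJ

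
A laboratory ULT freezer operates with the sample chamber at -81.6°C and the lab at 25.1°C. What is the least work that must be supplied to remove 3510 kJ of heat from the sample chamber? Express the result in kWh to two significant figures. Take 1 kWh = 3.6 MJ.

0.54 kWh

In absolute terms T_C = 191.55 K and T_H = 298.25 K, so ΔT = 106.7 K.
The reversible limit is COP_R = T_C/ΔT = 1.795, so W_min = Q_C/COP = Q_C·ΔT/T_C.
W_min = 3510 × 106.7/191.55 = 1955 kJ = 0.5431 kWh.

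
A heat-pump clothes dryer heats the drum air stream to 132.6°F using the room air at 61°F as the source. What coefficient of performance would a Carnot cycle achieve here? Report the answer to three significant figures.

In absolute terms T_C = 289.26 K and T_H = 329.04 K, so ΔT = 39.78 K.
For a reversible cycle, COP_Carnot = T_H/ΔT = 329.04/39.78 = 8.272.

8.27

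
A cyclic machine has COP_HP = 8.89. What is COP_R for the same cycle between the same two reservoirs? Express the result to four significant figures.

7.890

Since Q_H = Q_C + W for any cycle, COP_R = Q_C/W = Q_H/W − 1.
COP_R = 8.89 − 1 = 7.89.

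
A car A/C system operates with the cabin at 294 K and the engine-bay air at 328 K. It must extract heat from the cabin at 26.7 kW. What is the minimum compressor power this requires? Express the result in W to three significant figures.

The reservoir spacing is ΔT = 328 − 294 = 34.00 K.
COP_Carnot = T_C/ΔT = 294.00/34.00 = 8.647.
Ẇ_min = Q̇/COP_Carnot = 26.70/8.647 = 3.088 kW = 3088 W.

3090 W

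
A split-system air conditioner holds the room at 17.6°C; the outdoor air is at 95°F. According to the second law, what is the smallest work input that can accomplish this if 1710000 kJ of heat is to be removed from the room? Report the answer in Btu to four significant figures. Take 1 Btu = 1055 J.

In absolute terms T_C = 290.75 K and T_H = 308.15 K, so ΔT = 17.40 K.
The reversible limit is COP_R = T_C/ΔT = 16.71, so W_min = Q_C/COP = Q_C·ΔT/T_C.
W_min = 1710000 × 17.40/290.75 = 102300 kJ = 97000 Btu.

97000 Btu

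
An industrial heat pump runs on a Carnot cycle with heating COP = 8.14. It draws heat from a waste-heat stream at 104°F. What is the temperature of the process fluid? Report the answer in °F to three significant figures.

183 °F

COP_HP = T_H/(T_H − T_C) rearranges to T_H = COP·T_C/(COP − 1).
With T_C = 313.15 K, T_H = 8.14 × 313.15/7.140 = 357.01 K.
Converting, 357.01 K = 182.95°F.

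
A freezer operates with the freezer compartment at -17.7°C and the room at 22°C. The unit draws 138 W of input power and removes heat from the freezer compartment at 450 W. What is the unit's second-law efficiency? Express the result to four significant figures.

COP_actual = Q̇_C/Ẇ = 450.0/138.0 = 3.261.
In absolute terms T_C = 255.45 K and T_H = 295.15 K, so ΔT = 39.70 K.
COP_Carnot = T_C/ΔT = 255.45/39.70 = 6.435.
η_II = COP_actual/COP_Carnot = 3.261/6.435 = 0.5068.

0.5068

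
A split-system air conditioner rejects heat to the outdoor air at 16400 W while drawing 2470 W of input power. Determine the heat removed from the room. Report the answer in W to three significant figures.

For a cyclic device the first law requires Q̇_H = Q̇_C + Ẇ.
Q̇_C = Q̇_H − Ẇ = 13930 W.

13900 W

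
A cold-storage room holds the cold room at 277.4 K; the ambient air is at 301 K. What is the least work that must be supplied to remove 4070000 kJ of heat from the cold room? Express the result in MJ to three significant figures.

The reservoir spacing is ΔT = 301 − 277.4 = 23.60 K.
The reversible limit is COP_R = T_C/ΔT = 11.75, so W_min = Q_C/COP = Q_C·ΔT/T_C.
W_min = 4070000 × 23.60/277.40 = 346300 kJ = 346.3 MJ.

346 MJ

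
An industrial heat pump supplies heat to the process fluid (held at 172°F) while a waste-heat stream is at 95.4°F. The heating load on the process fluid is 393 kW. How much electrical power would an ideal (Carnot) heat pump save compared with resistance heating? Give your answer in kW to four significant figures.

345.3 kW

In absolute terms T_C = 308.37 K and T_H = 350.93 K, so ΔT = 42.56 K.
COP_Carnot = T_H/ΔT = 350.93/42.56 = 8.246.
Resistance heating needs Ẇ_res = Q̇_H = 393.0 kW; the reversible heat pump needs only Ẇ_hp = Q̇_H/COP = 47.66 kW.
Saving = 393.0 − 47.66 = 345.3 kW.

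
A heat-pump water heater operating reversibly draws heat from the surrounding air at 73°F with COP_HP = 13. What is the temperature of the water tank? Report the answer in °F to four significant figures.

117.4 °F

COP_HP = T_H/(T_H − T_C) rearranges to T_H = COP·T_C/(COP − 1).
With T_C = 295.93 K, T_H = 13 × 295.93/12.00 = 320.59 K.
Converting, 320.59 K = 117.39°F.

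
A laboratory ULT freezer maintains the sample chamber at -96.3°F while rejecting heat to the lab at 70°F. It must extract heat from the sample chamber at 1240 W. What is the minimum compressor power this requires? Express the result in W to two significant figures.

In absolute terms T_C = 201.87 K and T_H = 294.26 K, so ΔT = 92.39 K.
COP_Carnot = T_C/ΔT = 201.87/92.39 = 2.185.
Ẇ_min = Q̇/COP_Carnot = 1240/2.185 = 567.5 W.

570 W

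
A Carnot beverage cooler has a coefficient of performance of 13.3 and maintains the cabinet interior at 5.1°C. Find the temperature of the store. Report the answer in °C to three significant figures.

COP_R = T_C/(T_H − T_C) gives T_H − T_C = T_C/COP.
With T_C = 278.25 K, T_H = 278.25 × (1 + 1/13.3) = 299.17 K.
Converting, 299.17 K = 26.02°C.

26.0 °C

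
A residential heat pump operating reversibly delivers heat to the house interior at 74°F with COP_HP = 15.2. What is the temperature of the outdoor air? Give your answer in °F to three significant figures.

COP_HP = T_H/(T_H − T_C) gives T_H − T_C = T_H/COP.
With T_H = 296.48 K, T_C = 296.48 × (1 − 1/15.2) = 276.98 K.
Converting, 276.98 K = 38.89°F.

38.9 °F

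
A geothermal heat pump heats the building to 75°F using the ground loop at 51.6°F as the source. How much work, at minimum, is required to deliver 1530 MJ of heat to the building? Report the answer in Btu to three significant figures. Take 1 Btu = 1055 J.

63500 Btu

In absolute terms T_C = 284.04 K and T_H = 297.04 K, so ΔT = 13.00 K.
The reversible limit is COP_HP = T_H/ΔT = 22.85, so W_min = Q_H/COP = Q_H·ΔT/T_H.
W_min = 1530 × 13.00/297.04 = 66.96 MJ = 63470 Btu.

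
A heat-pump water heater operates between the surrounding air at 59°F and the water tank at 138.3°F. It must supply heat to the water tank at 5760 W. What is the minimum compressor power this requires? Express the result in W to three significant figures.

In absolute terms T_C = 288.15 K and T_H = 332.21 K, so ΔT = 44.06 K.
COP_Carnot = T_H/ΔT = 332.21/44.06 = 7.541.
Ẇ_min = Q̇/COP_Carnot = 5760/7.541 = 763.9 W.

764 W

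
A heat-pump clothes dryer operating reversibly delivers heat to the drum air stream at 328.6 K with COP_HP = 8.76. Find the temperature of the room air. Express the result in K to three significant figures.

COP_HP = T_H/(T_H − T_C) gives T_H − T_C = T_H/COP.
With T_H = 328.60 K, T_C = 328.60 × (1 − 1/8.76) = 291.09 K.

291 K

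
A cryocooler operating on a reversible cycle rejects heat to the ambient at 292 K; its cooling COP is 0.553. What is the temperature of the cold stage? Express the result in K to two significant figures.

For a Carnot refrigerator COP_R = T_C/(T_H − T_C), so T_C = COP·T_H/(1 + COP).
With T_H = 292.00 K, T_C = 0.553 × 292.00/1.553 = 103.98 K.

100 K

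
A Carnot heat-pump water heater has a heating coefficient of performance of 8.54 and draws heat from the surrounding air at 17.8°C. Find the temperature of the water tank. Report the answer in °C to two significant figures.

COP_HP = T_H/(T_H − T_C) rearranges to T_H = COP·T_C/(COP − 1).
With T_C = 290.95 K, T_H = 8.54 × 290.95/7.540 = 329.54 K.
Converting, 329.54 K = 56.39°C.

56 °C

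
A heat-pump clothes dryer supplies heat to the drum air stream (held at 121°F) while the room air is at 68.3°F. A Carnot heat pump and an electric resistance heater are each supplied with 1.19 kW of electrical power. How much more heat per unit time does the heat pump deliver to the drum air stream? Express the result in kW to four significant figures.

In absolute terms T_C = 293.32 K and T_H = 322.59 K, so ΔT = 29.28 K.
COP_Carnot = T_H/ΔT = 322.59/29.28 = 11.02.
The heat pump delivers Q̇_H = COP × Ẇ = 13.11 kW; the resistance heater delivers Ẇ = 1.190 kW.
Extra = (COP − 1)·Ẇ = 11.92 kW.

11.92 kW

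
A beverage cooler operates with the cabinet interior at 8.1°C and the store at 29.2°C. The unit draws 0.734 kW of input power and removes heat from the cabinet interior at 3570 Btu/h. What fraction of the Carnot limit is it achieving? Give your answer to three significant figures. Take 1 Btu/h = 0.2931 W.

Converting, Q̇_C = 3570 Btu/h = 1.046 kW, so COP_actual = Q̇_C/Ẇ = 1.046/0.7340 = 1.426.
In absolute terms T_C = 281.25 K and T_H = 302.35 K, so ΔT = 21.10 K.
COP_Carnot = T_C/ΔT = 281.25/21.10 = 13.33.
η_II = COP_actual/COP_Carnot = 1.426/13.33 = 0.1069.

0.107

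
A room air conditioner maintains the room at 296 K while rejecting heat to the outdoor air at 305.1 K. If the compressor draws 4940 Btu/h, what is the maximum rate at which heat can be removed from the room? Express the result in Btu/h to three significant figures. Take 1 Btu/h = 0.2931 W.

161000 Btu/h

The reservoir spacing is ΔT = 305.1 − 296 = 9.100 K.
COP_Carnot = T_C/ΔT = 296.00/9.100 = 32.53.
Q̇_max = COP_Carnot × Ẇ = 32.53 × 4940 Btu/h = 160700 Btu/h.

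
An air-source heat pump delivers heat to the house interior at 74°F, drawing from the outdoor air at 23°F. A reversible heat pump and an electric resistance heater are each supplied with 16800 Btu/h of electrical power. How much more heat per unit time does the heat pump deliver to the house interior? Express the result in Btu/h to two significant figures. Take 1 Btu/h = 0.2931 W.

160000 Btu/h

In absolute terms T_C = 268.15 K and T_H = 296.48 K, so ΔT = 28.33 K.
COP_Carnot = T_H/ΔT = 296.48/28.33 = 10.46.
The heat pump delivers Q̇_H = COP × Ẇ = 175800 Btu/h; the resistance heater delivers Ẇ = 16800 Btu/h.
Extra = (COP − 1)·Ẇ = 159000 Btu/h.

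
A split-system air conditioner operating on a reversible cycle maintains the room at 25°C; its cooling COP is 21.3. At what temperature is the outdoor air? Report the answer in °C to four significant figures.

39.00 °C

COP_R = T_C/(T_H − T_C) gives T_H − T_C = T_C/COP.
With T_C = 298.15 K, T_H = 298.15 × (1 + 1/21.3) = 312.15 K.
Converting, 312.15 K = 39.00°C.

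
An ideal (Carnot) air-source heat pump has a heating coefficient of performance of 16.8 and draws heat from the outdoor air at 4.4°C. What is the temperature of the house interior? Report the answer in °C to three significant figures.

22.0 °C

COP_HP = T_H/(T_H − T_C) rearranges to T_H = COP·T_C/(COP − 1).
With T_C = 277.55 K, T_H = 16.8 × 277.55/15.80 = 295.12 K.
Converting, 295.12 K = 21.97°C.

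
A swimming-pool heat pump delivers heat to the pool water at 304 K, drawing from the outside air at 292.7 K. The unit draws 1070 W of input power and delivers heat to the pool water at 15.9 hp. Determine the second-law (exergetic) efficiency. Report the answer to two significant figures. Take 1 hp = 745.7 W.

0.41

Converting, Q̇_H = 15.90 hp = 11860 W, so COP_actual = Q̇_H/Ẇ = 11860/1070 = 11.08.
The reservoir spacing is ΔT = 304 − 292.7 = 11.30 K.
COP_Carnot = T_H/ΔT = 304.00/11.30 = 26.90.
η_II = COP_actual/COP_Carnot = 11.08/26.90 = 0.4119.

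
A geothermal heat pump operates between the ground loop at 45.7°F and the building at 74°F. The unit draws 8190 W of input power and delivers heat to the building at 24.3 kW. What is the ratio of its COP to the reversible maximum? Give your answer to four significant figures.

Converting, Q̇_H = 24.30 kW = 24300 W, so COP_actual = Q̇_H/Ẇ = 24300/8190 = 2.967.
In absolute terms T_C = 280.76 K and T_H = 296.48 K, so ΔT = 15.72 K.
COP_Carnot = T_H/ΔT = 296.48/15.72 = 18.86.
η_II = COP_actual/COP_Carnot = 2.967/18.86 = 0.1573.

0.1573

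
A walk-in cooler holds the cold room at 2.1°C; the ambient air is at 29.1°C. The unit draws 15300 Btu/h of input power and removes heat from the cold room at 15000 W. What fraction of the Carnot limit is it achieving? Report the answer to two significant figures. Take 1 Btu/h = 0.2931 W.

Converting, Q̇_C = 15000 W = 51180 Btu/h, so COP_actual = Q̇_C/Ẇ = 51180/15300 = 3.345.
In absolute terms T_C = 275.25 K and T_H = 302.25 K, so ΔT = 27.00 K.
COP_Carnot = T_C/ΔT = 275.25/27.00 = 10.19.
η_II = COP_actual/COP_Carnot = 3.345/10.19 = 0.3281.

0.33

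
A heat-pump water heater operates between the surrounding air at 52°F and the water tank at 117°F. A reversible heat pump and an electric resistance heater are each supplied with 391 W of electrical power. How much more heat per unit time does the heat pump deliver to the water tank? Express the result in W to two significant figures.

3100 W

In absolute terms T_C = 284.26 K and T_H = 320.37 K, so ΔT = 36.11 K.
COP_Carnot = T_H/ΔT = 320.37/36.11 = 8.872.
The heat pump delivers Q̇_H = COP × Ẇ = 3469 W; the resistance heater delivers Ẇ = 391.0 W.
Extra = (COP − 1)·Ẇ = 3078 W.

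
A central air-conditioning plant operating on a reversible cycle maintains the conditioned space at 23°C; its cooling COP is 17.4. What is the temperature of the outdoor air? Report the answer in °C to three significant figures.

40.0 °C

COP_R = T_C/(T_H − T_C) gives T_H − T_C = T_C/COP.
With T_C = 296.15 K, T_H = 296.15 × (1 + 1/17.4) = 313.17 K.
Converting, 313.17 K = 40.02°C.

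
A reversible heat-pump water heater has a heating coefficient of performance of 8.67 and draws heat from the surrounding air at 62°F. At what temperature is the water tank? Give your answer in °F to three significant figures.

130 °F

COP_HP = T_H/(T_H − T_C) rearranges to T_H = COP·T_C/(COP − 1).
With T_C = 289.82 K, T_H = 8.67 × 289.82/7.670 = 327.60 K.
Converting, 327.60 K = 130.01°F.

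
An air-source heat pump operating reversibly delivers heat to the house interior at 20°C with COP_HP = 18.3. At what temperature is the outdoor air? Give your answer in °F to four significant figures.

39.17 °F

COP_HP = T_H/(T_H − T_C) gives T_H − T_C = T_H/COP.
With T_H = 293.15 K, T_C = 293.15 × (1 − 1/18.3) = 277.13 K.
Converting, 277.13 K = 39.17°F.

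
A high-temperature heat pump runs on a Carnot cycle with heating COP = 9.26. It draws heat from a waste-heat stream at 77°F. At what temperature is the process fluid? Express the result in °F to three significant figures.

COP_HP = T_H/(T_H − T_C) rearranges to T_H = COP·T_C/(COP − 1).
With T_C = 298.15 K, T_H = 9.26 × 298.15/8.260 = 334.25 K.
Converting, 334.25 K = 141.97°F.

142 °F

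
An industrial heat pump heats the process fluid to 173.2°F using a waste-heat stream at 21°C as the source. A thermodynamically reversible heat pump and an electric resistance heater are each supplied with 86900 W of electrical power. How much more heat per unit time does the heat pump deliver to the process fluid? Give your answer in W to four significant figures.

445000 W

In absolute terms T_C = 294.15 K and T_H = 351.59 K, so ΔT = 57.44 K.
COP_Carnot = T_H/ΔT = 351.59/57.44 = 6.121.
The heat pump delivers Q̇_H = COP × Ẇ = 531900 W; the resistance heater delivers Ẇ = 86900 W.
Extra = (COP − 1)·Ẇ = 445000 W.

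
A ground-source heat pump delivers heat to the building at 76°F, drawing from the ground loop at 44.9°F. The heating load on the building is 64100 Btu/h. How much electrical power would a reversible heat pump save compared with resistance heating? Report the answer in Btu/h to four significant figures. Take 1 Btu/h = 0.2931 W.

In absolute terms T_C = 280.32 K and T_H = 297.59 K, so ΔT = 17.28 K.
COP_Carnot = T_H/ΔT = 297.59/17.28 = 17.22.
Resistance heating needs Ẇ_res = Q̇_H = 64100 Btu/h; the reversible heat pump needs only Ẇ_hp = Q̇_H/COP = 3722 Btu/h.
Saving = 64100 − 3722 = 60380 Btu/h.

60380 Btu/h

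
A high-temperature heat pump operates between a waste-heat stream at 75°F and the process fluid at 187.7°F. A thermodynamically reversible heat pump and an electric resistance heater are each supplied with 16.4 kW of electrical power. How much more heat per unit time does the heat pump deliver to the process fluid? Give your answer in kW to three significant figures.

77.8 kW

In absolute terms T_C = 297.04 K and T_H = 359.65 K, so ΔT = 62.61 K.
COP_Carnot = T_H/ΔT = 359.65/62.61 = 5.744.
The heat pump delivers Q̇_H = COP × Ẇ = 94.20 kW; the resistance heater delivers Ẇ = 16.40 kW.
Extra = (COP − 1)·Ẇ = 77.80 kW.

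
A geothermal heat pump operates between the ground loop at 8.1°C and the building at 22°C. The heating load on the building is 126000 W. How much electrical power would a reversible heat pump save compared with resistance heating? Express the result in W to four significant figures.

In absolute terms T_C = 281.25 K and T_H = 295.15 K, so ΔT = 13.90 K.
COP_Carnot = T_H/ΔT = 295.15/13.90 = 21.23.
Resistance heating needs Ẇ_res = Q̇_H = 126000 W; the reversible heat pump needs only Ẇ_hp = Q̇_H/COP = 5934 W.
Saving = 126000 − 5934 = 120100 W.

120100 W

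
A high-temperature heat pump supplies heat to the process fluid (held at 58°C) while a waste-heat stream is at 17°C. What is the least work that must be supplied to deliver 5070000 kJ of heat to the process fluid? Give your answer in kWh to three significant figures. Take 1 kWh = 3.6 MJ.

In absolute terms T_C = 290.15 K and T_H = 331.15 K, so ΔT = 41.00 K.
The reversible limit is COP_HP = T_H/ΔT = 8.077, so W_min = Q_H/COP = Q_H·ΔT/T_H.
W_min = 5070000 × 41.00/331.15 = 627700 kJ = 174.4 kWh.

174 kWh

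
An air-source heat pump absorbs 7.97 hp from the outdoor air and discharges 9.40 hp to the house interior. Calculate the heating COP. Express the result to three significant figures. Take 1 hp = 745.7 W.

6.57

The first law gives Q̇_H = Q̇_C + Ẇ, so the three rates are Q̇_C = 7.970, Q̇_H = 9.400, Ẇ = 1.430 hp.
COP_HP = Q̇_H/Ẇ = 9.400/1.430 = 6.573.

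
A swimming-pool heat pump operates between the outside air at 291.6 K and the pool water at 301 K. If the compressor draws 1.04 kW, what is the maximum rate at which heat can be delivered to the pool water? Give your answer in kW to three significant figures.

33.3 kW

The reservoir spacing is ΔT = 301 − 291.6 = 9.400 K.
COP_Carnot = T_H/ΔT = 301.00/9.400 = 32.02.
Q̇_max = COP_Carnot × Ẇ = 32.02 × 1.040 kW = 33.30 kW.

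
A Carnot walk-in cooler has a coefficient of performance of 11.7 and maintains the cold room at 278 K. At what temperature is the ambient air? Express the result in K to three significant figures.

COP_R = T_C/(T_H − T_C) gives T_H − T_C = T_C/COP.
With T_C = 278.00 K, T_H = 278.00 × (1 + 1/11.7) = 301.76 K.

302 K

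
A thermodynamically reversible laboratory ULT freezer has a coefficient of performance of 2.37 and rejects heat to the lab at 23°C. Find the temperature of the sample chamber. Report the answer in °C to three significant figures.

-64.9 °C

For a Carnot refrigerator COP_R = T_C/(T_H − T_C), so T_C = COP·T_H/(1 + COP).
With T_H = 296.15 K, T_C = 2.37 × 296.15/3.370 = 208.27 K.
Converting, 208.27 K = -64.88°C.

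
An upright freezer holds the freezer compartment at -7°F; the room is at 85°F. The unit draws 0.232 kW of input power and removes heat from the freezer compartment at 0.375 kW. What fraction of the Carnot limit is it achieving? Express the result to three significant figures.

COP_actual = Q̇_C/Ẇ = 0.3750/0.2320 = 1.616.
In absolute terms T_C = 251.48 K and T_H = 302.59 K, so ΔT = 51.11 K.
COP_Carnot = T_C/ΔT = 251.48/51.11 = 4.920.
η_II = COP_actual/COP_Carnot = 1.616/4.920 = 0.3285.

0.329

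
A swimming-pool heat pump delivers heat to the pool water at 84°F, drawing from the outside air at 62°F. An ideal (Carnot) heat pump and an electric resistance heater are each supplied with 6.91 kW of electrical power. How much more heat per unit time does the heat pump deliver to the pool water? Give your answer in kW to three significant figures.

In absolute terms T_C = 289.82 K and T_H = 302.04 K, so ΔT = 12.22 K.
COP_Carnot = T_H/ΔT = 302.04/12.22 = 24.71.
The heat pump delivers Q̇_H = COP × Ẇ = 170.8 kW; the resistance heater delivers Ẇ = 6.910 kW.
Extra = (COP − 1)·Ẇ = 163.9 kW.

164 kW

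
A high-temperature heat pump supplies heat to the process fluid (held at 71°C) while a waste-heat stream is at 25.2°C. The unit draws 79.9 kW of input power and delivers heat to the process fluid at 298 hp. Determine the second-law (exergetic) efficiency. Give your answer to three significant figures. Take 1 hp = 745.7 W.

0.370

Converting, Q̇_H = 298.0 hp = 222.2 kW, so COP_actual = Q̇_H/Ẇ = 222.2/79.90 = 2.781.
In absolute terms T_C = 298.35 K and T_H = 344.15 K, so ΔT = 45.80 K.
COP_Carnot = T_H/ΔT = 344.15/45.80 = 7.514.
η_II = COP_actual/COP_Carnot = 2.781/7.514 = 0.3701.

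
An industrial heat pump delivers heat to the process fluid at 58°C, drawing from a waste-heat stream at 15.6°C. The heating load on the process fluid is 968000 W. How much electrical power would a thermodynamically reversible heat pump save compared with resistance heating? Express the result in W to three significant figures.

In absolute terms T_C = 288.75 K and T_H = 331.15 K, so ΔT = 42.40 K.
COP_Carnot = T_H/ΔT = 331.15/42.40 = 7.810.
Resistance heating needs Ẇ_res = Q̇_H = 968000 W; the reversible heat pump needs only Ẇ_hp = Q̇_H/COP = 123900 W.
Saving = 968000 − 123900 = 844100 W.

844000 W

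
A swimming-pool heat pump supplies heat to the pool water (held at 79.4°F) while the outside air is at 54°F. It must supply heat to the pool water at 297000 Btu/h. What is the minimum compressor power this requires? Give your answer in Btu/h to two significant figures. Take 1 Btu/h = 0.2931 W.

14000 Btu/h

In absolute terms T_C = 285.37 K and T_H = 299.48 K, so ΔT = 14.11 K.
COP_Carnot = T_H/ΔT = 299.48/14.11 = 21.22.
Ẇ_min = Q̇/COP_Carnot = 297000/21.22 = 13990 Btu/h.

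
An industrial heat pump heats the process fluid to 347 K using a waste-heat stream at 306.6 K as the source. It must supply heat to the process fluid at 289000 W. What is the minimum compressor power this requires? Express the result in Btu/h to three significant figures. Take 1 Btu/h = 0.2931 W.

115000 Btu/h

The reservoir spacing is ΔT = 347 − 306.6 = 40.40 K.
COP_Carnot = T_H/ΔT = 347.00/40.40 = 8.589.
Ẇ_min = Q̇/COP_Carnot = 289000/8.589 = 33650 W = 114800 Btu/h.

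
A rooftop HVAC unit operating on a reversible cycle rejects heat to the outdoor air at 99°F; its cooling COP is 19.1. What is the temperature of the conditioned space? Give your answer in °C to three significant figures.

For a Carnot refrigerator COP_R = T_C/(T_H − T_C), so T_C = COP·T_H/(1 + COP).
With T_H = 310.37 K, T_C = 19.1 × 310.37/20.10 = 294.93 K.
Converting, 294.93 K = 21.78°C.

21.8 °C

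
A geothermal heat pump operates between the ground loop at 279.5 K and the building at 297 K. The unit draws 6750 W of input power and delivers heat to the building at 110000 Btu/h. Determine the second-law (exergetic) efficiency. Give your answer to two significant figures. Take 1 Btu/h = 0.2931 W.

Converting, Q̇_H = 110000 Btu/h = 32240 W, so COP_actual = Q̇_H/Ẇ = 32240/6750 = 4.776.
The reservoir spacing is ΔT = 297 − 279.5 = 17.50 K.
COP_Carnot = T_H/ΔT = 297.00/17.50 = 16.97.
η_II = COP_actual/COP_Carnot = 4.776/16.97 = 0.2814.

0.28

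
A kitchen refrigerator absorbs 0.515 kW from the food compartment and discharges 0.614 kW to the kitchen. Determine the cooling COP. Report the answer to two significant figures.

5.2

The first law gives Q̇_H = Q̇_C + Ẇ, so the three rates are Q̇_C = 0.5150, Q̇_H = 0.6140, Ẇ = 0.09900 kW.
COP_R = Q̇_C/Ẇ = 0.5150/0.09900 = 5.202.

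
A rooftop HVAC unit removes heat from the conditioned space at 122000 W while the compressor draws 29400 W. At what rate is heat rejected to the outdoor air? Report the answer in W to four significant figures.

For a cyclic device the first law requires Q̇_H = Q̇_C + Ẇ.
Q̇_H = Q̇_C + Ẇ = 151400 W.

151400 W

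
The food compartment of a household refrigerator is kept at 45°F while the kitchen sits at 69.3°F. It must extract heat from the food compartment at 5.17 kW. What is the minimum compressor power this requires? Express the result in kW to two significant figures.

In absolute terms T_C = 280.37 K and T_H = 293.87 K, so ΔT = 13.50 K.
COP_Carnot = T_C/ΔT = 280.37/13.50 = 20.77.
Ẇ_min = Q̇/COP_Carnot = 5.170/20.77 = 0.2489 kW.

0.25 kW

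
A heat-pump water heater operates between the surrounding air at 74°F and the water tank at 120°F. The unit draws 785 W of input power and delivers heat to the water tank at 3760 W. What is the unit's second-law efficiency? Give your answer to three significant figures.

COP_actual = Q̇_H/Ẇ = 3760/785.0 = 4.790.
In absolute terms T_C = 296.48 K and T_H = 322.04 K, so ΔT = 25.56 K.
COP_Carnot = T_H/ΔT = 322.04/25.56 = 12.60.
η_II = COP_actual/COP_Carnot = 4.790/12.60 = 0.3801.

0.380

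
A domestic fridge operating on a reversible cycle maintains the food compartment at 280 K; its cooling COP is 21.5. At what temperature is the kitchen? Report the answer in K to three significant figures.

COP_R = T_C/(T_H − T_C) gives T_H − T_C = T_C/COP.
With T_C = 280.00 K, T_H = 280.00 × (1 + 1/21.5) = 293.02 K.

293 K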